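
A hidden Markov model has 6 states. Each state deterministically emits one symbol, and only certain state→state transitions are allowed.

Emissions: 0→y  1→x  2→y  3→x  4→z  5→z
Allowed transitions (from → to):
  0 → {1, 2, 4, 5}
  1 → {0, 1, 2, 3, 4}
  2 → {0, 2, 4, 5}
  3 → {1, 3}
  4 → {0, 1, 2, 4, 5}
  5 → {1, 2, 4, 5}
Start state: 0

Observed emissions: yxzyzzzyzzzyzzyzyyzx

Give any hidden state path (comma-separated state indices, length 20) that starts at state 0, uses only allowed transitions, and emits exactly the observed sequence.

0,1,4,2,5,5,4,2,5,5,5,2,4,5,2,4,0,2,4,1

  [0] y  {0,2}  => 0  start
  [1] x  {1,3}  => 1  0->1 ok
  [2] z  {4,5}  => 4  1->4 ok
  [3] y  {0,2}  => 2  4->2 ok
  [4] z  {4,5}  => 5  2->5 ok
  [5] z  {4,5}  => 5  5->5 ok
  [6] z  {4,5}  => 4  5->4 ok
  [7] y  {0,2}  => 2  4->2 ok
  [8] z  {4,5}  => 5  2->5 ok
  [9] z  {4,5}  => 5  5->5 ok
  [10] z  {4,5}  => 5  5->5 ok
  [11] y  {0,2}  => 2  5->2 ok
  [12] z  {4,5}  => 4  2->4 ok
  [13] z  {4,5}  => 5  4->5 ok
  [14] y  {0,2}  => 2  5->2 ok
  [15] z  {4,5}  => 4  2->4 ok
  [16] y  {0,2}  => 0  4->0 ok
  [17] y  {0,2}  => 2  0->2 ok
  [18] z  {4,5}  => 4  2->4 ok
  [19] x  {1,3}  => 1  4->1 ok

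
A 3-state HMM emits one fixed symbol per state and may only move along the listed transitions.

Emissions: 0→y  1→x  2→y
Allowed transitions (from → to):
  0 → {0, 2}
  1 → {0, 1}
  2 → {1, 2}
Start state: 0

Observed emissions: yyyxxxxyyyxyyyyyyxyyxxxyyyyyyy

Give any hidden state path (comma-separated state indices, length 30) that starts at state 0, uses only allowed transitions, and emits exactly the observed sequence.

  0: obs=y cand={0,2} pick 0 [start]
  1: obs=y cand={0,2} pick 2 [0->2 ok]
  2: obs=y cand={0,2} pick 2 [2->2 ok]
  3: obs=x cand={1} pick 1 [2->1 ok]
  4: obs=x cand={1} pick 1 [1->1 ok]
  5: obs=x cand={1} pick 1 [1->1 ok]
  6: obs=x cand={1} pick 1 [1->1 ok]
  7: obs=y cand={0,2} pick 0 [1->0 ok]
  8: obs=y cand={0,2} pick 0 [0->0 ok]
  9: obs=y cand={0,2} pick 2 [0->2 ok]
  10: obs=x cand={1} pick 1 [2->1 ok]
  11: obs=y cand={0,2} pick 0 [1->0 ok]
  12: obs=y cand={0,2} pick 0 [0->0 ok]
  13: obs=y cand={0,2} pick 0 [0->0 ok]
  14: obs=y cand={0,2} pick 0 [0->0 ok]
  15: obs=y cand={0,2} pick 0 [0->0 ok]
  16: obs=y cand={0,2} pick 2 [0->2 ok]
  17: obs=x cand={1} pick 1 [2->1 ok]
  18: obs=y cand={0,2} pick 0 [1->0 ok]
  19: obs=y cand={0,2} pick 2 [0->2 ok]
  20: obs=x cand={1} pick 1 [2->1 ok]
  21: obs=x cand={1} pick 1 [1->1 ok]
  22: obs=x cand={1} pick 1 [1->1 ok]
  23: obs=y cand={0,2} pick 0 [1->0 ok]
  24: obs=y cand={0,2} pick 0 [0->0 ok]
  25: obs=y cand={0,2} pick 0 [0->0 ok]
  26: obs=y cand={0,2} pick 0 [0->0 ok]
  27: obs=y cand={0,2} pick 2 [0->2 ok]
  28: obs=y cand={0,2} pick 2 [2->2 ok]
  29: obs=y cand={0,2} pick 2 [2->2 ok]

0,2,2,1,1,1,1,0,0,2,1,0,0,0,0,0,2,1,0,2,1,1,1,0,0,0,0,2,2,2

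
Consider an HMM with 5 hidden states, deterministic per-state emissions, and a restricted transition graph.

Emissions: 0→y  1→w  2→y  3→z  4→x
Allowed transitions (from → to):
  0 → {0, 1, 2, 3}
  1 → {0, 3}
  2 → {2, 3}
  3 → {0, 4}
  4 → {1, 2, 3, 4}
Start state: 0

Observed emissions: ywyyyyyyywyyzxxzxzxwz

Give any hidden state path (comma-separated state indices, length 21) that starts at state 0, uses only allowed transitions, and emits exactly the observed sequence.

  t0 'y' -> {0,2}, take 0 (start)
  t1 'w' -> {1}, take 1 (0->1 ok)
  t2 'y' -> {0,2}, take 0 (1->0 ok)
  t3 'y' -> {0,2}, take 0 (0->0 ok)
  t4 'y' -> {0,2}, take 0 (0->0 ok)
  t5 'y' -> {0,2}, take 0 (0->0 ok)
  t6 'y' -> {0,2}, take 0 (0->0 ok)
  t7 'y' -> {0,2}, take 0 (0->0 ok)
  t8 'y' -> {0,2}, take 0 (0->0 ok)
  t9 'w' -> {1}, take 1 (0->1 ok)
  t10 'y' -> {0,2}, take 0 (1->0 ok)
  t11 'y' -> {0,2}, take 0 (0->0 ok)
  t12 'z' -> {3}, take 3 (0->3 ok)
  t13 'x' -> {4}, take 4 (3->4 ok)
  t14 'x' -> {4}, take 4 (4->4 ok)
  t15 'z' -> {3}, take 3 (4->3 ok)
  t16 'x' -> {4}, take 4 (3->4 ok)
  t17 'z' -> {3}, take 3 (4->3 ok)
  t18 'x' -> {4}, take 4 (3->4 ok)
  t19 'w' -> {1}, take 1 (4->1 ok)
  t20 'z' -> {3}, take 3 (1->3 ok)

0,1,0,0,0,0,0,0,0,1,0,0,3,4,4,3,4,3,4,1,3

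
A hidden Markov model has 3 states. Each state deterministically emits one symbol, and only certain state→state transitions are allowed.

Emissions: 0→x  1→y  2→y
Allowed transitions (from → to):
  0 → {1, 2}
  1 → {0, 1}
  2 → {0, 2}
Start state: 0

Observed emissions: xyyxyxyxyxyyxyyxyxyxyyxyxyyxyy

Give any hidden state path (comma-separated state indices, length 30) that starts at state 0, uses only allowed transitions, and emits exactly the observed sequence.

0,2,2,0,1,0,2,0,1,0,1,1,0,2,2,0,2,0,1,0,2,2,0,2,0,1,1,0,2,2

  [0] x  {0}  => 0  start
  [1] y  {1,2}  => 2  0->2 ok
  [2] y  {1,2}  => 2  2->2 ok
  [3] x  {0}  => 0  2->0 ok
  [4] y  {1,2}  => 1  0->1 ok
  [5] x  {0}  => 0  1->0 ok
  [6] y  {1,2}  => 2  0->2 ok
  [7] x  {0}  => 0  2->0 ok
  [8] y  {1,2}  => 1  0->1 ok
  [9] x  {0}  => 0  1->0 ok
  [10] y  {1,2}  => 1  0->1 ok
  [11] y  {1,2}  => 1  1->1 ok
  [12] x  {0}  => 0  1->0 ok
  [13] y  {1,2}  => 2  0->2 ok
  [14] y  {1,2}  => 2  2->2 ok
  [15] x  {0}  => 0  2->0 ok
  [16] y  {1,2}  => 2  0->2 ok
  [17] x  {0}  => 0  2->0 ok
  [18] y  {1,2}  => 1  0->1 ok
  [19] x  {0}  => 0  1->0 ok
  [20] y  {1,2}  => 2  0->2 ok
  [21] y  {1,2}  => 2  2->2 ok
  [22] x  {0}  => 0  2->0 ok
  [23] y  {1,2}  => 2  0->2 ok
  [24] x  {0}  => 0  2->0 ok
  [25] y  {1,2}  => 1  0->1 ok
  [26] y  {1,2}  => 1  1->1 ok
  [27] x  {0}  => 0  1->0 ok
  [28] y  {1,2}  => 2  0->2 ok
  [29] y  {1,2}  => 2  2->2 ok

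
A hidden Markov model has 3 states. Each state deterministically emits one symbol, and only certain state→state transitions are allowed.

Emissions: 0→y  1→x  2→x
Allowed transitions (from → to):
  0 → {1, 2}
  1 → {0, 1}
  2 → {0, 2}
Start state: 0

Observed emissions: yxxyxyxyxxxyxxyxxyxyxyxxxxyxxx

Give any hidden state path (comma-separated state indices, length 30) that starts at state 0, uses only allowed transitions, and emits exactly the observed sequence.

0,1,1,0,1,0,2,0,2,2,2,0,1,1,0,1,1,0,1,0,2,0,2,2,2,2,0,2,2,2

  pos 0: y in {0}, choose 0; start
  pos 1: x in {1,2}, choose 1; 0->1 ok
  pos 2: x in {1,2}, choose 1; 1->1 ok
  pos 3: y in {0}, choose 0; 1->0 ok
  pos 4: x in {1,2}, choose 1; 0->1 ok
  pos 5: y in {0}, choose 0; 1->0 ok
  pos 6: x in {1,2}, choose 2; 0->2 ok
  pos 7: y in {0}, choose 0; 2->0 ok
  pos 8: x in {1,2}, choose 2; 0->2 ok
  pos 9: x in {1,2}, choose 2; 2->2 ok
  pos 10: x in {1,2}, choose 2; 2->2 ok
  pos 11: y in {0}, choose 0; 2->0 ok
  pos 12: x in {1,2}, choose 1; 0->1 ok
  pos 13: x in {1,2}, choose 1; 1->1 ok
  pos 14: y in {0}, choose 0; 1->0 ok
  pos 15: x in {1,2}, choose 1; 0->1 ok
  pos 16: x in {1,2}, choose 1; 1->1 ok
  pos 17: y in {0}, choose 0; 1->0 ok
  pos 18: x in {1,2}, choose 1; 0->1 ok
  pos 19: y in {0}, choose 0; 1->0 ok
  pos 20: x in {1,2}, choose 2; 0->2 ok
  pos 21: y in {0}, choose 0; 2->0 ok
  pos 22: x in {1,2}, choose 2; 0->2 ok
  pos 23: x in {1,2}, choose 2; 2->2 ok
  pos 24: x in {1,2}, choose 2; 2->2 ok
  pos 25: x in {1,2}, choose 2; 2->2 ok
  pos 26: y in {0}, choose 0; 2->0 ok
  pos 27: x in {1,2}, choose 2; 0->2 ok
  pos 28: x in {1,2}, choose 2; 2->2 ok
  pos 29: x in {1,2}, choose 2; 2->2 ok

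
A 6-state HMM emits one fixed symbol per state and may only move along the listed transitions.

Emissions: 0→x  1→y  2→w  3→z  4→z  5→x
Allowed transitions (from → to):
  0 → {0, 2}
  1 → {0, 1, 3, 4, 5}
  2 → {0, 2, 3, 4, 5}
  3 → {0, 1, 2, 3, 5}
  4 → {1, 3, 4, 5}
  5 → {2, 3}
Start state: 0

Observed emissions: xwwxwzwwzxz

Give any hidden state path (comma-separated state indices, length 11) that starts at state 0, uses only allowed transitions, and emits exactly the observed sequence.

  [0] x  {0,5}  => 0  start
  [1] w  {2}  => 2  0->2 ok
  [2] w  {2}  => 2  2->2 ok
  [3] x  {0,5}  => 5  2->5 ok
  [4] w  {2}  => 2  5->2 ok
  [5] z  {3,4}  => 3  2->3 ok
  [6] w  {2}  => 2  3->2 ok
  [7] w  {2}  => 2  2->2 ok
  [8] z  {3,4}  => 4  2->4 ok
  [9] x  {0,5}  => 5  4->5 ok
  [10] z  {3,4}  => 3  5->3 ok

0,2,2,5,2,3,2,2,4,5,3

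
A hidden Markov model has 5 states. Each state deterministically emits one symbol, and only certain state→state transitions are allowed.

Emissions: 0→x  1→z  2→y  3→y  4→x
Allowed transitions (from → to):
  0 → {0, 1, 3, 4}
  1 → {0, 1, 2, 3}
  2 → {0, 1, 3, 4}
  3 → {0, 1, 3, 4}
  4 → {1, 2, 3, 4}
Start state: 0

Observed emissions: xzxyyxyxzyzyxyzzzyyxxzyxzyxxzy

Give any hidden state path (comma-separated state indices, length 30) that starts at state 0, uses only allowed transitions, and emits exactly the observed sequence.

  0: obs=x cand={0,4} pick 0 [start]
  1: obs=z cand={1} pick 1 [0->1 ok]
  2: obs=x cand={0,4} pick 0 [1->0 ok]
  3: obs=y cand={2,3} pick 3 [0->3 ok]
  4: obs=y cand={2,3} pick 3 [3->3 ok]
  5: obs=x cand={0,4} pick 4 [3->4 ok]
  6: obs=y cand={2,3} pick 2 [4->2 ok]
  7: obs=x cand={0,4} pick 0 [2->0 ok]
  8: obs=z cand={1} pick 1 [0->1 ok]
  9: obs=y cand={2,3} pick 3 [1->3 ok]
  10: obs=z cand={1} pick 1 [3->1 ok]
  11: obs=y cand={2,3} pick 3 [1->3 ok]
  12: obs=x cand={0,4} pick 4 [3->4 ok]
  13: obs=y cand={2,3} pick 2 [4->2 ok]
  14: obs=z cand={1} pick 1 [2->1 ok]
  15: obs=z cand={1} pick 1 [1->1 ok]
  16: obs=z cand={1} pick 1 [1->1 ok]
  17: obs=y cand={2,3} pick 2 [1->2 ok]
  18: obs=y cand={2,3} pick 3 [2->3 ok]
  19: obs=x cand={0,4} pick 4 [3->4 ok]
  20: obs=x cand={0,4} pick 4 [4->4 ok]
  21: obs=z cand={1} pick 1 [4->1 ok]
  22: obs=y cand={2,3} pick 3 [1->3 ok]
  23: obs=x cand={0,4} pick 4 [3->4 ok]
  24: obs=z cand={1} pick 1 [4->1 ok]
  25: obs=y cand={2,3} pick 3 [1->3 ok]
  26: obs=x cand={0,4} pick 0 [3->0 ok]
  27: obs=x cand={0,4} pick 0 [0->0 ok]
  28: obs=z cand={1} pick 1 [0->1 ok]
  29: obs=y cand={2,3} pick 2 [1->2 ok]

0,1,0,3,3,4,2,0,1,3,1,3,4,2,1,1,1,2,3,4,4,1,3,4,1,3,0,0,1,2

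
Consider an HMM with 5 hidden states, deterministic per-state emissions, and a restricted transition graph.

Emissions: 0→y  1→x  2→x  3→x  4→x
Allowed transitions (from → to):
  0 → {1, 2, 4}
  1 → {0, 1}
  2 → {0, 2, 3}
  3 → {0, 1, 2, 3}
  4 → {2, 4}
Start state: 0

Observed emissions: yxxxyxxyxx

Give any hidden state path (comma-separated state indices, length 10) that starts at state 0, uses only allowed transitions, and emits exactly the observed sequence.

  pos 0: y in {0}, choose 0; start
  pos 1: x in {1,2,3,4}, choose 4; 0->4 ok
  pos 2: x in {1,2,3,4}, choose 4; 4->4 ok
  pos 3: x in {1,2,3,4}, choose 2; 4->2 ok
  pos 4: y in {0}, choose 0; 2->0 ok
  pos 5: x in {1,2,3,4}, choose 1; 0->1 ok
  pos 6: x in {1,2,3,4}, choose 1; 1->1 ok
  pos 7: y in {0}, choose 0; 1->0 ok
  pos 8: x in {1,2,3,4}, choose 2; 0->2 ok
  pos 9: x in {1,2,3,4}, choose 3; 2->3 ok

0,4,4,2,0,1,1,0,2,3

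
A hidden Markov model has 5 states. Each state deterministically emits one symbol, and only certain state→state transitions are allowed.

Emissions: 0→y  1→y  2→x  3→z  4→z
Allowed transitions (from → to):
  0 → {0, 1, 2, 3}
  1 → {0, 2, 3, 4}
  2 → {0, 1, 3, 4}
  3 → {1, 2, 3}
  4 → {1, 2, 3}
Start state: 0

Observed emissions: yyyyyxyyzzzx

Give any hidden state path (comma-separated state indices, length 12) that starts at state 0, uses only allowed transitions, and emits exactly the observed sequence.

0,1,0,0,0,2,0,1,3,3,3,2

  pos 0: y in {0,1}, choose 0; start
  pos 1: y in {0,1}, choose 1; 0->1 ok
  pos 2: y in {0,1}, choose 0; 1->0 ok
  pos 3: y in {0,1}, choose 0; 0->0 ok
  pos 4: y in {0,1}, choose 0; 0->0 ok
  pos 5: x in {2}, choose 2; 0->2 ok
  pos 6: y in {0,1}, choose 0; 2->0 ok
  pos 7: y in {0,1}, choose 1; 0->1 ok
  pos 8: z in {3,4}, choose 3; 1->3 ok
  pos 9: z in {3,4}, choose 3; 3->3 ok
  pos 10: z in {3,4}, choose 3; 3->3 ok
  pos 11: x in {2}, choose 2; 3->2 ok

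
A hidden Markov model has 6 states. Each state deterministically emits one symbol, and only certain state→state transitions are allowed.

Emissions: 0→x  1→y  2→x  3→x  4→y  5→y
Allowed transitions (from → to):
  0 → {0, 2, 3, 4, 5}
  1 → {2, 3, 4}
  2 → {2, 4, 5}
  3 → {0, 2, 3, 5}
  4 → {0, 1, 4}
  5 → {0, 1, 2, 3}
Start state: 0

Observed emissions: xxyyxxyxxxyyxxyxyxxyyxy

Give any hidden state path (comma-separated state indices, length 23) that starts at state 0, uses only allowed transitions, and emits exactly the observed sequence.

0,2,5,1,2,2,5,0,2,2,4,1,3,2,5,3,5,2,2,5,1,3,5

  t0 'x' -> {0,2,3}, take 0 (start)
  t1 'x' -> {0,2,3}, take 2 (0->2 ok)
  t2 'y' -> {1,4,5}, take 5 (2->5 ok)
  t3 'y' -> {1,4,5}, take 1 (5->1 ok)
  t4 'x' -> {0,2,3}, take 2 (1->2 ok)
  t5 'x' -> {0,2,3}, take 2 (2->2 ok)
  t6 'y' -> {1,4,5}, take 5 (2->5 ok)
  t7 'x' -> {0,2,3}, take 0 (5->0 ok)
  t8 'x' -> {0,2,3}, take 2 (0->2 ok)
  t9 'x' -> {0,2,3}, take 2 (2->2 ok)
  t10 'y' -> {1,4,5}, take 4 (2->4 ok)
  t11 'y' -> {1,4,5}, take 1 (4->1 ok)
  t12 'x' -> {0,2,3}, take 3 (1->3 ok)
  t13 'x' -> {0,2,3}, take 2 (3->2 ok)
  t14 'y' -> {1,4,5}, take 5 (2->5 ok)
  t15 'x' -> {0,2,3}, take 3 (5->3 ok)
  t16 'y' -> {1,4,5}, take 5 (3->5 ok)
  t17 'x' -> {0,2,3}, take 2 (5->2 ok)
  t18 'x' -> {0,2,3}, take 2 (2->2 ok)
  t19 'y' -> {1,4,5}, take 5 (2->5 ok)
  t20 'y' -> {1,4,5}, take 1 (5->1 ok)
  t21 'x' -> {0,2,3}, take 3 (1->3 ok)
  t22 'y' -> {1,4,5}, take 5 (3->5 ok)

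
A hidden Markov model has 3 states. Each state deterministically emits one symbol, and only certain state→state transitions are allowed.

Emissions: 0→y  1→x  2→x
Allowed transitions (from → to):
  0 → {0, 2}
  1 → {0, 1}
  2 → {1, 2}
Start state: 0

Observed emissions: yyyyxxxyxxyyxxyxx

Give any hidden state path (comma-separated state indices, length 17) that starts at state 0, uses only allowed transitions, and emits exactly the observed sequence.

0,0,0,0,2,2,1,0,2,1,0,0,2,1,0,2,2

  0: obs=y cand={0} pick 0 [start]
  1: obs=y cand={0} pick 0 [0->0 ok]
  2: obs=y cand={0} pick 0 [0->0 ok]
  3: obs=y cand={0} pick 0 [0->0 ok]
  4: obs=x cand={1,2} pick 2 [0->2 ok]
  5: obs=x cand={1,2} pick 2 [2->2 ok]
  6: obs=x cand={1,2} pick 1 [2->1 ok]
  7: obs=y cand={0} pick 0 [1->0 ok]
  8: obs=x cand={1,2} pick 2 [0->2 ok]
  9: obs=x cand={1,2} pick 1 [2->1 ok]
  10: obs=y cand={0} pick 0 [1->0 ok]
  11: obs=y cand={0} pick 0 [0->0 ok]
  12: obs=x cand={1,2} pick 2 [0->2 ok]
  13: obs=x cand={1,2} pick 1 [2->1 ok]
  14: obs=y cand={0} pick 0 [1->0 ok]
  15: obs=x cand={1,2} pick 2 [0->2 ok]
  16: obs=x cand={1,2} pick 2 [2->2 ok]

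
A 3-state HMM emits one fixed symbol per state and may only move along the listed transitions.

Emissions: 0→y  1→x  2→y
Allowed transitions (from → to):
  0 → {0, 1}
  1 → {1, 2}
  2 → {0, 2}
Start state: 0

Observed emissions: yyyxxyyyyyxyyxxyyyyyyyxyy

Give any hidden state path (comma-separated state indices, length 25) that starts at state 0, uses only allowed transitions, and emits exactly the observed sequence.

0,0,0,1,1,2,2,0,0,0,1,2,0,1,1,2,2,2,2,2,2,0,1,2,0

  t0 'y' -> {0,2}, take 0 (start)
  t1 'y' -> {0,2}, take 0 (0->0 ok)
  t2 'y' -> {0,2}, take 0 (0->0 ok)
  t3 'x' -> {1}, take 1 (0->1 ok)
  t4 'x' -> {1}, take 1 (1->1 ok)
  t5 'y' -> {0,2}, take 2 (1->2 ok)
  t6 'y' -> {0,2}, take 2 (2->2 ok)
  t7 'y' -> {0,2}, take 0 (2->0 ok)
  t8 'y' -> {0,2}, take 0 (0->0 ok)
  t9 'y' -> {0,2}, take 0 (0->0 ok)
  t10 'x' -> {1}, take 1 (0->1 ok)
  t11 'y' -> {0,2}, take 2 (1->2 ok)
  t12 'y' -> {0,2}, take 0 (2->0 ok)
  t13 'x' -> {1}, take 1 (0->1 ok)
  t14 'x' -> {1}, take 1 (1->1 ok)
  t15 'y' -> {0,2}, take 2 (1->2 ok)
  t16 'y' -> {0,2}, take 2 (2->2 ok)
  t17 'y' -> {0,2}, take 2 (2->2 ok)
  t18 'y' -> {0,2}, take 2 (2->2 ok)
  t19 'y' -> {0,2}, take 2 (2->2 ok)
  t20 'y' -> {0,2}, take 2 (2->2 ok)
  t21 'y' -> {0,2}, take 0 (2->0 ok)
  t22 'x' -> {1}, take 1 (0->1 ok)
  t23 'y' -> {0,2}, take 2 (1->2 ok)
  t24 'y' -> {0,2}, take 0 (2->0 ok)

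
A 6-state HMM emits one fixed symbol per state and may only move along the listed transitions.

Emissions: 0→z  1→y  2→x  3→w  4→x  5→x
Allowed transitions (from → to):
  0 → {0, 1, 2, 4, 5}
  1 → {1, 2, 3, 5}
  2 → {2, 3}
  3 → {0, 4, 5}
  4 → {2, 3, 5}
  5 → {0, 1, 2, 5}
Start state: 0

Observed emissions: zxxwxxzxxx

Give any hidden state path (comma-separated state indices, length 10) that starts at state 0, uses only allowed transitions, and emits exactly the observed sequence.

0,5,2,3,4,5,0,4,5,2

  pos 0: z in {0}, choose 0; start
  pos 1: x in {2,4,5}, choose 5; 0->5 ok
  pos 2: x in {2,4,5}, choose 2; 5->2 ok
  pos 3: w in {3}, choose 3; 2->3 ok
  pos 4: x in {2,4,5}, choose 4; 3->4 ok
  pos 5: x in {2,4,5}, choose 5; 4->5 ok
  pos 6: z in {0}, choose 0; 5->0 ok
  pos 7: x in {2,4,5}, choose 4; 0->4 ok
  pos 8: x in {2,4,5}, choose 5; 4->5 ok
  pos 9: x in {2,4,5}, choose 2; 5->2 ok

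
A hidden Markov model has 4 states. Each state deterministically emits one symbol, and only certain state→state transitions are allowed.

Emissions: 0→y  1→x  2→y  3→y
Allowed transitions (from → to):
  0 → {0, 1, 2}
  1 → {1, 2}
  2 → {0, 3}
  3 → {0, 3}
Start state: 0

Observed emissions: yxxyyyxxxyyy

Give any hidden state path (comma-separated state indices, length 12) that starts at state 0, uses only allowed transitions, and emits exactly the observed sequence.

0,1,1,2,0,0,1,1,1,2,3,0

  0: obs=y cand={0,2,3} pick 0 [start]
  1: obs=x cand={1} pick 1 [0->1 ok]
  2: obs=x cand={1} pick 1 [1->1 ok]
  3: obs=y cand={0,2,3} pick 2 [1->2 ok]
  4: obs=y cand={0,2,3} pick 0 [2->0 ok]
  5: obs=y cand={0,2,3} pick 0 [0->0 ok]
  6: obs=x cand={1} pick 1 [0->1 ok]
  7: obs=x cand={1} pick 1 [1->1 ok]
  8: obs=x cand={1} pick 1 [1->1 ok]
  9: obs=y cand={0,2,3} pick 2 [1->2 ok]
  10: obs=y cand={0,2,3} pick 3 [2->3 ok]
  11: obs=y cand={0,2,3} pick 0 [3->0 ok]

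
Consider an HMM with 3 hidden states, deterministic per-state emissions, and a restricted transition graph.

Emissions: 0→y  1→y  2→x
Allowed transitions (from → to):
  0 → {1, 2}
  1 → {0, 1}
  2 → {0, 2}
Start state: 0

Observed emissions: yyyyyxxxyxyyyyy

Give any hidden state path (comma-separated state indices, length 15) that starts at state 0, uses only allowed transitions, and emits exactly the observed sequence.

  0: obs=y cand={0,1} pick 0 [start]
  1: obs=y cand={0,1} pick 1 [0->1 ok]
  2: obs=y cand={0,1} pick 1 [1->1 ok]
  3: obs=y cand={0,1} pick 1 [1->1 ok]
  4: obs=y cand={0,1} pick 0 [1->0 ok]
  5: obs=x cand={2} pick 2 [0->2 ok]
  6: obs=x cand={2} pick 2 [2->2 ok]
  7: obs=x cand={2} pick 2 [2->2 ok]
  8: obs=y cand={0,1} pick 0 [2->0 ok]
  9: obs=x cand={2} pick 2 [0->2 ok]
  10: obs=y cand={0,1} pick 0 [2->0 ok]
  11: obs=y cand={0,1} pick 1 [0->1 ok]
  12: obs=y cand={0,1} pick 1 [1->1 ok]
  13: obs=y cand={0,1} pick 1 [1->1 ok]
  14: obs=y cand={0,1} pick 1 [1->1 ok]

0,1,1,1,0,2,2,2,0,2,0,1,1,1,1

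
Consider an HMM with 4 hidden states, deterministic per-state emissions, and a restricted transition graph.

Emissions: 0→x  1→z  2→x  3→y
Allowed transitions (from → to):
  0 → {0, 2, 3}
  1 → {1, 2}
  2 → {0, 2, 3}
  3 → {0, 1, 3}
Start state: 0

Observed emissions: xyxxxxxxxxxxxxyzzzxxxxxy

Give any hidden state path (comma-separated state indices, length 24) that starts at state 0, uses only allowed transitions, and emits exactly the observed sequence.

  [0] x  {0,2}  => 0  start
  [1] y  {3}  => 3  0->3 ok
  [2] x  {0,2}  => 0  3->0 ok
  [3] x  {0,2}  => 0  0->0 ok
  [4] x  {0,2}  => 2  0->2 ok
  [5] x  {0,2}  => 2  2->2 ok
  [6] x  {0,2}  => 2  2->2 ok
  [7] x  {0,2}  => 0  2->0 ok
  [8] x  {0,2}  => 0  0->0 ok
  [9] x  {0,2}  => 2  0->2 ok
  [10] x  {0,2}  => 2  2->2 ok
  [11] x  {0,2}  => 2  2->2 ok
  [12] x  {0,2}  => 0  2->0 ok
  [13] x  {0,2}  => 0  0->0 ok
  [14] y  {3}  => 3  0->3 ok
  [15] z  {1}  => 1  3->1 ok
  [16] z  {1}  => 1  1->1 ok
  [17] z  {1}  => 1  1->1 ok
  [18] x  {0,2}  => 2  1->2 ok
  [19] x  {0,2}  => 2  2->2 ok
  [20] x  {0,2}  => 0  2->0 ok
  [21] x  {0,2}  => 2  0->2 ok
  [22] x  {0,2}  => 0  2->0 ok
  [23] y  {3}  => 3  0->3 ok

0,3,0,0,2,2,2,0,0,2,2,2,0,0,3,1,1,1,2,2,0,2,0,3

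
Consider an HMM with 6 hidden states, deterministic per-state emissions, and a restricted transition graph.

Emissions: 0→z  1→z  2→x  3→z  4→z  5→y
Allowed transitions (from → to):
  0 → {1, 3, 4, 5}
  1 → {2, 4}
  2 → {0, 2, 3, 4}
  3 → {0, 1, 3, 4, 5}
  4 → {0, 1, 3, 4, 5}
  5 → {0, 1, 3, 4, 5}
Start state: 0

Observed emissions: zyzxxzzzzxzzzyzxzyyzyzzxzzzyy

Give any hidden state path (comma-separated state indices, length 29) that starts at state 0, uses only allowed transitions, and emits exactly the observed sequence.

  pos 0: z in {0,1,3,4}, choose 0; start
  pos 1: y in {5}, choose 5; 0->5 ok
  pos 2: z in {0,1,3,4}, choose 1; 5->1 ok
  pos 3: x in {2}, choose 2; 1->2 ok
  pos 4: x in {2}, choose 2; 2->2 ok
  pos 5: z in {0,1,3,4}, choose 3; 2->3 ok
  pos 6: z in {0,1,3,4}, choose 4; 3->4 ok
  pos 7: z in {0,1,3,4}, choose 0; 4->0 ok
  pos 8: z in {0,1,3,4}, choose 1; 0->1 ok
  pos 9: x in {2}, choose 2; 1->2 ok
  pos 10: z in {0,1,3,4}, choose 4; 2->4 ok
  pos 11: z in {0,1,3,4}, choose 1; 4->1 ok
  pos 12: z in {0,1,3,4}, choose 4; 1->4 ok
  pos 13: y in {5}, choose 5; 4->5 ok
  pos 14: z in {0,1,3,4}, choose 1; 5->1 ok
  pos 15: x in {2}, choose 2; 1->2 ok
  pos 16: z in {0,1,3,4}, choose 3; 2->3 ok
  pos 17: y in {5}, choose 5; 3->5 ok
  pos 18: y in {5}, choose 5; 5->5 ok
  pos 19: z in {0,1,3,4}, choose 0; 5->0 ok
  pos 20: y in {5}, choose 5; 0->5 ok
  pos 21: z in {0,1,3,4}, choose 0; 5->0 ok
  pos 22: z in {0,1,3,4}, choose 1; 0->1 ok
  pos 23: x in {2}, choose 2; 1->2 ok
  pos 24: z in {0,1,3,4}, choose 3; 2->3 ok
  pos 25: z in {0,1,3,4}, choose 4; 3->4 ok
  pos 26: z in {0,1,3,4}, choose 3; 4->3 ok
  pos 27: y in {5}, choose 5; 3->5 ok
  pos 28: y in {5}, choose 5; 5->5 ok

0,5,1,2,2,3,4,0,1,2,4,1,4,5,1,2,3,5,5,0,5,0,1,2,3,4,3,5,5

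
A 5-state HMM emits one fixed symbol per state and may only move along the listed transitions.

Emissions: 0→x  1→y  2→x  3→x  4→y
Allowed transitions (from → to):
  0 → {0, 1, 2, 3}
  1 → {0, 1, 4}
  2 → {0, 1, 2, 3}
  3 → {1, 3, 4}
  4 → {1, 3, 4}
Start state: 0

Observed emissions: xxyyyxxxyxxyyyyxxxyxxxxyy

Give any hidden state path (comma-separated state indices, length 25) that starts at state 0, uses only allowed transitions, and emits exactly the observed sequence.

  pos 0: x in {0,2,3}, choose 0; start
  pos 1: x in {0,2,3}, choose 3; 0->3 ok
  pos 2: y in {1,4}, choose 1; 3->1 ok
  pos 3: y in {1,4}, choose 1; 1->1 ok
  pos 4: y in {1,4}, choose 1; 1->1 ok
  pos 5: x in {0,2,3}, choose 0; 1->0 ok
  pos 6: x in {0,2,3}, choose 3; 0->3 ok
  pos 7: x in {0,2,3}, choose 3; 3->3 ok
  pos 8: y in {1,4}, choose 1; 3->1 ok
  pos 9: x in {0,2,3}, choose 0; 1->0 ok
  pos 10: x in {0,2,3}, choose 3; 0->3 ok
  pos 11: y in {1,4}, choose 1; 3->1 ok
  pos 12: y in {1,4}, choose 1; 1->1 ok
  pos 13: y in {1,4}, choose 4; 1->4 ok
  pos 14: y in {1,4}, choose 1; 4->1 ok
  pos 15: x in {0,2,3}, choose 0; 1->0 ok
  pos 16: x in {0,2,3}, choose 2; 0->2 ok
  pos 17: x in {0,2,3}, choose 3; 2->3 ok
  pos 18: y in {1,4}, choose 1; 3->1 ok
  pos 19: x in {0,2,3}, choose 0; 1->0 ok
  pos 20: x in {0,2,3}, choose 3; 0->3 ok
  pos 21: x in {0,2,3}, choose 3; 3->3 ok
  pos 22: x in {0,2,3}, choose 3; 3->3 ok
  pos 23: y in {1,4}, choose 4; 3->4 ok
  pos 24: y in {1,4}, choose 1; 4->1 ok

0,3,1,1,1,0,3,3,1,0,3,1,1,4,1,0,2,3,1,0,3,3,3,4,1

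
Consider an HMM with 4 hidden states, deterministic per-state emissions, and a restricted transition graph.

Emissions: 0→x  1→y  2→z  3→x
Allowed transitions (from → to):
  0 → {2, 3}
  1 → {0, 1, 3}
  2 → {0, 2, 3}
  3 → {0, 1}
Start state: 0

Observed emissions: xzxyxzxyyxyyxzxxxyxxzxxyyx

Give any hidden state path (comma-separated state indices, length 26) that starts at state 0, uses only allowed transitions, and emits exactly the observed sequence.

  t0 'x' -> {0,3}, take 0 (start)
  t1 'z' -> {2}, take 2 (0->2 ok)
  t2 'x' -> {0,3}, take 3 (2->3 ok)
  t3 'y' -> {1}, take 1 (3->1 ok)
  t4 'x' -> {0,3}, take 0 (1->0 ok)
  t5 'z' -> {2}, take 2 (0->2 ok)
  t6 'x' -> {0,3}, take 3 (2->3 ok)
  t7 'y' -> {1}, take 1 (3->1 ok)
  t8 'y' -> {1}, take 1 (1->1 ok)
  t9 'x' -> {0,3}, take 3 (1->3 ok)
  t10 'y' -> {1}, take 1 (3->1 ok)
  t11 'y' -> {1}, take 1 (1->1 ok)
  t12 'x' -> {0,3}, take 0 (1->0 ok)
  t13 'z' -> {2}, take 2 (0->2 ok)
  t14 'x' -> {0,3}, take 3 (2->3 ok)
  t15 'x' -> {0,3}, take 0 (3->0 ok)
  t16 'x' -> {0,3}, take 3 (0->3 ok)
  t17 'y' -> {1}, take 1 (3->1 ok)
  t18 'x' -> {0,3}, take 3 (1->3 ok)
  t19 'x' -> {0,3}, take 0 (3->0 ok)
  t20 'z' -> {2}, take 2 (0->2 ok)
  t21 'x' -> {0,3}, take 0 (2->0 ok)
  t22 'x' -> {0,3}, take 3 (0->3 ok)
  t23 'y' -> {1}, take 1 (3->1 ok)
  t24 'y' -> {1}, take 1 (1->1 ok)
  t25 'x' -> {0,3}, take 0 (1->0 ok)

0,2,3,1,0,2,3,1,1,3,1,1,0,2,3,0,3,1,3,0,2,0,3,1,1,0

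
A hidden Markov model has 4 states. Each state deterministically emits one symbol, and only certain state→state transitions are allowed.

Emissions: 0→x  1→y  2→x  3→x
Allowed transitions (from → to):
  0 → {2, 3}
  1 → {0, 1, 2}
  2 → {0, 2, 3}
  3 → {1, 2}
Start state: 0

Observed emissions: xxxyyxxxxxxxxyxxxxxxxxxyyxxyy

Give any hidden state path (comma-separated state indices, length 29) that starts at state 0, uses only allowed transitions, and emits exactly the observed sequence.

  pos 0: x in {0,2,3}, choose 0; start
  pos 1: x in {0,2,3}, choose 2; 0->2 ok
  pos 2: x in {0,2,3}, choose 3; 2->3 ok
  pos 3: y in {1}, choose 1; 3->1 ok
  pos 4: y in {1}, choose 1; 1->1 ok
  pos 5: x in {0,2,3}, choose 2; 1->2 ok
  pos 6: x in {0,2,3}, choose 0; 2->0 ok
  pos 7: x in {0,2,3}, choose 2; 0->2 ok
  pos 8: x in {0,2,3}, choose 2; 2->2 ok
  pos 9: x in {0,2,3}, choose 2; 2->2 ok
  pos 10: x in {0,2,3}, choose 0; 2->0 ok
  pos 11: x in {0,2,3}, choose 2; 0->2 ok
  pos 12: x in {0,2,3}, choose 3; 2->3 ok
  pos 13: y in {1}, choose 1; 3->1 ok
  pos 14: x in {0,2,3}, choose 0; 1->0 ok
  pos 15: x in {0,2,3}, choose 2; 0->2 ok
  pos 16: x in {0,2,3}, choose 0; 2->0 ok
  pos 17: x in {0,2,3}, choose 2; 0->2 ok
  pos 18: x in {0,2,3}, choose 2; 2->2 ok
  pos 19: x in {0,2,3}, choose 0; 2->0 ok
  pos 20: x in {0,2,3}, choose 2; 0->2 ok
  pos 21: x in {0,2,3}, choose 2; 2->2 ok
  pos 22: x in {0,2,3}, choose 3; 2->3 ok
  pos 23: y in {1}, choose 1; 3->1 ok
  pos 24: y in {1}, choose 1; 1->1 ok
  pos 25: x in {0,2,3}, choose 2; 1->2 ok
  pos 26: x in {0,2,3}, choose 3; 2->3 ok
  pos 27: y in {1}, choose 1; 3->1 ok
  pos 28: y in {1}, choose 1; 1->1 ok

0,2,3,1,1,2,0,2,2,2,0,2,3,1,0,2,0,2,2,0,2,2,3,1,1,2,3,1,1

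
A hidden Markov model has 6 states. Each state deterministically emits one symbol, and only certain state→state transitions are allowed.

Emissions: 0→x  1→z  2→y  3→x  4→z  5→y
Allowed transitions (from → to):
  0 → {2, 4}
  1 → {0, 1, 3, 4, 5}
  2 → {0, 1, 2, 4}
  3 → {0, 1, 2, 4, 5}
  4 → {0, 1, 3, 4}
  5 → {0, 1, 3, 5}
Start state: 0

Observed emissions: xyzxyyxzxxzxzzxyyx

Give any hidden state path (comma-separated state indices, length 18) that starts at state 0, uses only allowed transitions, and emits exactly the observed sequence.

  [0] x  {0,3}  => 0  start
  [1] y  {2,5}  => 2  0->2 ok
  [2] z  {1,4}  => 1  2->1 ok
  [3] x  {0,3}  => 0  1->0 ok
  [4] y  {2,5}  => 2  0->2 ok
  [5] y  {2,5}  => 2  2->2 ok
  [6] x  {0,3}  => 0  2->0 ok
  [7] z  {1,4}  => 4  0->4 ok
  [8] x  {0,3}  => 3  4->3 ok
  [9] x  {0,3}  => 0  3->0 ok
  [10] z  {1,4}  => 4  0->4 ok
  [11] x  {0,3}  => 0  4->0 ok
  [12] z  {1,4}  => 4  0->4 ok
  [13] z  {1,4}  => 4  4->4 ok
  [14] x  {0,3}  => 3  4->3 ok
  [15] y  {2,5}  => 5  3->5 ok
  [16] y  {2,5}  => 5  5->5 ok
  [17] x  {0,3}  => 0  5->0 ok

0,2,1,0,2,2,0,4,3,0,4,0,4,4,3,5,5,0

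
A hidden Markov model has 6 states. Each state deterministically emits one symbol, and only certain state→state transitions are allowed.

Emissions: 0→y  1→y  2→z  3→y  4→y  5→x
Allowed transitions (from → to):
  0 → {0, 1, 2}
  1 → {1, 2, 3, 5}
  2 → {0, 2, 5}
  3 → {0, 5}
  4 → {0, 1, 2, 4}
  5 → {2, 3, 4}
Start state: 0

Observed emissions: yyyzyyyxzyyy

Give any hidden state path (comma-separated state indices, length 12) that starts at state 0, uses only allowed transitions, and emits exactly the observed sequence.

  0: obs=y cand={0,1,3,4} pick 0 [start]
  1: obs=y cand={0,1,3,4} pick 0 [0->0 ok]
  2: obs=y cand={0,1,3,4} pick 0 [0->0 ok]
  3: obs=z cand={2} pick 2 [0->2 ok]
  4: obs=y cand={0,1,3,4} pick 0 [2->0 ok]
  5: obs=y cand={0,1,3,4} pick 0 [0->0 ok]
  6: obs=y cand={0,1,3,4} pick 1 [0->1 ok]
  7: obs=x cand={5} pick 5 [1->5 ok]
  8: obs=z cand={2} pick 2 [5->2 ok]
  9: obs=y cand={0,1,3,4} pick 0 [2->0 ok]
  10: obs=y cand={0,1,3,4} pick 1 [0->1 ok]
  11: obs=y cand={0,1,3,4} pick 1 [1->1 ok]

0,0,0,2,0,0,1,5,2,0,1,1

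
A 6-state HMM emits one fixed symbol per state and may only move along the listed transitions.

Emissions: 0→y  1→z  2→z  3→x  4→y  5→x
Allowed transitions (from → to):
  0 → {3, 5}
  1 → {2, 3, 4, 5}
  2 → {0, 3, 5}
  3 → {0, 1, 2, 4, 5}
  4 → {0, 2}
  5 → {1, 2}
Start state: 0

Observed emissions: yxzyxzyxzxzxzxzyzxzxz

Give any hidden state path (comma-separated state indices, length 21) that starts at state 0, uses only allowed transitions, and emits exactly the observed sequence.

0,5,2,0,3,2,0,5,2,5,1,5,1,5,1,4,2,3,2,3,1

  t0 'y' -> {0,4}, take 0 (start)
  t1 'x' -> {3,5}, take 5 (0->5 ok)
  t2 'z' -> {1,2}, take 2 (5->2 ok)
  t3 'y' -> {0,4}, take 0 (2->0 ok)
  t4 'x' -> {3,5}, take 3 (0->3 ok)
  t5 'z' -> {1,2}, take 2 (3->2 ok)
  t6 'y' -> {0,4}, take 0 (2->0 ok)
  t7 'x' -> {3,5}, take 5 (0->5 ok)
  t8 'z' -> {1,2}, take 2 (5->2 ok)
  t9 'x' -> {3,5}, take 5 (2->5 ok)
  t10 'z' -> {1,2}, take 1 (5->1 ok)
  t11 'x' -> {3,5}, take 5 (1->5 ok)
  t12 'z' -> {1,2}, take 1 (5->1 ok)
  t13 'x' -> {3,5}, take 5 (1->5 ok)
  t14 'z' -> {1,2}, take 1 (5->1 ok)
  t15 'y' -> {0,4}, take 4 (1->4 ok)
  t16 'z' -> {1,2}, take 2 (4->2 ok)
  t17 'x' -> {3,5}, take 3 (2->3 ok)
  t18 'z' -> {1,2}, take 2 (3->2 ok)
  t19 'x' -> {3,5}, take 3 (2->3 ok)
  t20 'z' -> {1,2}, take 1 (3->1 ok)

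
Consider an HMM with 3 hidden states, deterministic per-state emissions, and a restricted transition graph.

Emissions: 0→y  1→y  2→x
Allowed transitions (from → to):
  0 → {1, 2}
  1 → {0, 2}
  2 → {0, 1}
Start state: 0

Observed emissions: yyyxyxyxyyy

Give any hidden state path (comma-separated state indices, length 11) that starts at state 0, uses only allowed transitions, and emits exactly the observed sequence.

  [0] y  {0,1}  => 0  start
  [1] y  {0,1}  => 1  0->1 ok
  [2] y  {0,1}  => 0  1->0 ok
  [3] x  {2}  => 2  0->2 ok
  [4] y  {0,1}  => 1  2->1 ok
  [5] x  {2}  => 2  1->2 ok
  [6] y  {0,1}  => 0  2->0 ok
  [7] x  {2}  => 2  0->2 ok
  [8] y  {0,1}  => 1  2->1 ok
  [9] y  {0,1}  => 0  1->0 ok
  [10] y  {0,1}  => 1  0->1 ok

0,1,0,2,1,2,0,2,1,0,1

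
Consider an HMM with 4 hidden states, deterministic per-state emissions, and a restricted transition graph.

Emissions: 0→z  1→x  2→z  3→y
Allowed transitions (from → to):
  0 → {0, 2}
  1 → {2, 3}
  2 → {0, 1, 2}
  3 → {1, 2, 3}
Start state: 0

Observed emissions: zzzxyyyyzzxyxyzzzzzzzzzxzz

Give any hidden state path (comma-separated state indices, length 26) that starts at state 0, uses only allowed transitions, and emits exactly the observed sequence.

0,2,2,1,3,3,3,3,2,2,1,3,1,3,2,0,0,0,2,2,0,0,2,1,2,0

  0: obs=z cand={0,2} pick 0 [start]
  1: obs=z cand={0,2} pick 2 [0->2 ok]
  2: obs=z cand={0,2} pick 2 [2->2 ok]
  3: obs=x cand={1} pick 1 [2->1 ok]
  4: obs=y cand={3} pick 3 [1->3 ok]
  5: obs=y cand={3} pick 3 [3->3 ok]
  6: obs=y cand={3} pick 3 [3->3 ok]
  7: obs=y cand={3} pick 3 [3->3 ok]
  8: obs=z cand={0,2} pick 2 [3->2 ok]
  9: obs=z cand={0,2} pick 2 [2->2 ok]
  10: obs=x cand={1} pick 1 [2->1 ok]
  11: obs=y cand={3} pick 3 [1->3 ok]
  12: obs=x cand={1} pick 1 [3->1 ok]
  13: obs=y cand={3} pick 3 [1->3 ok]
  14: obs=z cand={0,2} pick 2 [3->2 ok]
  15: obs=z cand={0,2} pick 0 [2->0 ok]
  16: obs=z cand={0,2} pick 0 [0->0 ok]
  17: obs=z cand={0,2} pick 0 [0->0 ok]
  18: obs=z cand={0,2} pick 2 [0->2 ok]
  19: obs=z cand={0,2} pick 2 [2->2 ok]
  20: obs=z cand={0,2} pick 0 [2->0 ok]
  21: obs=z cand={0,2} pick 0 [0->0 ok]
  22: obs=z cand={0,2} pick 2 [0->2 ok]
  23: obs=x cand={1} pick 1 [2->1 ok]
  24: obs=z cand={0,2} pick 2 [1->2 ok]
  25: obs=z cand={0,2} pick 0 [2->0 ok]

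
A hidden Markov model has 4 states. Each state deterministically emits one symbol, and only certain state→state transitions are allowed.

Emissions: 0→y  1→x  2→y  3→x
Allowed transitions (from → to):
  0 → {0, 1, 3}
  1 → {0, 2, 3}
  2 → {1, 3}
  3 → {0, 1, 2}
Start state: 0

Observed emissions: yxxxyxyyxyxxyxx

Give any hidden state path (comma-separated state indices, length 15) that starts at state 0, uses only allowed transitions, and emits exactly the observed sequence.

  0: obs=y cand={0,2} pick 0 [start]
  1: obs=x cand={1,3} pick 3 [0->3 ok]
  2: obs=x cand={1,3} pick 1 [3->1 ok]
  3: obs=x cand={1,3} pick 3 [1->3 ok]
  4: obs=y cand={0,2} pick 2 [3->2 ok]
  5: obs=x cand={1,3} pick 3 [2->3 ok]
  6: obs=y cand={0,2} pick 0 [3->0 ok]
  7: obs=y cand={0,2} pick 0 [0->0 ok]
  8: obs=x cand={1,3} pick 3 [0->3 ok]
  9: obs=y cand={0,2} pick 0 [3->0 ok]
  10: obs=x cand={1,3} pick 1 [0->1 ok]
  11: obs=x cand={1,3} pick 3 [1->3 ok]
  12: obs=y cand={0,2} pick 2 [3->2 ok]
  13: obs=x cand={1,3} pick 1 [2->1 ok]
  14: obs=x cand={1,3} pick 3 [1->3 ok]

0,3,1,3,2,3,0,0,3,0,1,3,2,1,3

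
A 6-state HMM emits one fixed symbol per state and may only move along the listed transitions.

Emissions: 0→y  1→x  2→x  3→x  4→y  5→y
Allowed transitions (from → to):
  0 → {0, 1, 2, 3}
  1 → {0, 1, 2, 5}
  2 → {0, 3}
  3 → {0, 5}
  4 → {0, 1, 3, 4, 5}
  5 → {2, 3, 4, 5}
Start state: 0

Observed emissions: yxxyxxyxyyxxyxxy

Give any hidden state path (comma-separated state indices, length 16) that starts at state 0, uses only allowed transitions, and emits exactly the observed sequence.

  pos 0: y in {0,4,5}, choose 0; start
  pos 1: x in {1,2,3}, choose 1; 0->1 ok
  pos 2: x in {1,2,3}, choose 2; 1->2 ok
  pos 3: y in {0,4,5}, choose 0; 2->0 ok
  pos 4: x in {1,2,3}, choose 2; 0->2 ok
  pos 5: x in {1,2,3}, choose 3; 2->3 ok
  pos 6: y in {0,4,5}, choose 0; 3->0 ok
  pos 7: x in {1,2,3}, choose 1; 0->1 ok
  pos 8: y in {0,4,5}, choose 0; 1->0 ok
  pos 9: y in {0,4,5}, choose 0; 0->0 ok
  pos 10: x in {1,2,3}, choose 2; 0->2 ok
  pos 11: x in {1,2,3}, choose 3; 2->3 ok
  pos 12: y in {0,4,5}, choose 5; 3->5 ok
  pos 13: x in {1,2,3}, choose 2; 5->2 ok
  pos 14: x in {1,2,3}, choose 3; 2->3 ok
  pos 15: y in {0,4,5}, choose 5; 3->5 ok

0,1,2,0,2,3,0,1,0,0,2,3,5,2,3,5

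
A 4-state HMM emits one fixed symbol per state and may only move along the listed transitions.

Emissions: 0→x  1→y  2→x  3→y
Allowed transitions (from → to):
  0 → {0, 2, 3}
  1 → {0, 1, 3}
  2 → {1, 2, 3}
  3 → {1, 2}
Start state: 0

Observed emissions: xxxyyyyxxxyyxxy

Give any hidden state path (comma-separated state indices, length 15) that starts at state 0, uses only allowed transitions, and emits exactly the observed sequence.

0,0,2,1,3,1,1,0,0,2,3,1,0,2,1

  pos 0: x in {0,2}, choose 0; start
  pos 1: x in {0,2}, choose 0; 0->0 ok
  pos 2: x in {0,2}, choose 2; 0->2 ok
  pos 3: y in {1,3}, choose 1; 2->1 ok
  pos 4: y in {1,3}, choose 3; 1->3 ok
  pos 5: y in {1,3}, choose 1; 3->1 ok
  pos 6: y in {1,3}, choose 1; 1->1 ok
  pos 7: x in {0,2}, choose 0; 1->0 ok
  pos 8: x in {0,2}, choose 0; 0->0 ok
  pos 9: x in {0,2}, choose 2; 0->2 ok
  pos 10: y in {1,3}, choose 3; 2->3 ok
  pos 11: y in {1,3}, choose 1; 3->1 ok
  pos 12: x in {0,2}, choose 0; 1->0 ok
  pos 13: x in {0,2}, choose 2; 0->2 ok
  pos 14: y in {1,3}, choose 1; 2->1 ok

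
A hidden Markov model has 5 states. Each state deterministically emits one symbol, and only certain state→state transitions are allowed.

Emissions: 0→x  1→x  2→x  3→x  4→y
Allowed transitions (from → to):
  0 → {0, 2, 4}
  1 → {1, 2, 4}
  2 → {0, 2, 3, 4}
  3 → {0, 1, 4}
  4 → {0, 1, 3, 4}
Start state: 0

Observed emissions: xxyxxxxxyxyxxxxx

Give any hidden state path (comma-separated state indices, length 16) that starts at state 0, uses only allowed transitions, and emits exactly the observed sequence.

  0: obs=x cand={0,1,2,3} pick 0 [start]
  1: obs=x cand={0,1,2,3} pick 0 [0->0 ok]
  2: obs=y cand={4} pick 4 [0->4 ok]
  3: obs=x cand={0,1,2,3} pick 1 [4->1 ok]
  4: obs=x cand={0,1,2,3} pick 2 [1->2 ok]
  5: obs=x cand={0,1,2,3} pick 2 [2->2 ok]
  6: obs=x cand={0,1,2,3} pick 2 [2->2 ok]
  7: obs=x cand={0,1,2,3} pick 2 [2->2 ok]
  8: obs=y cand={4} pick 4 [2->4 ok]
  9: obs=x cand={0,1,2,3} pick 3 [4->3 ok]
  10: obs=y cand={4} pick 4 [3->4 ok]
  11: obs=x cand={0,1,2,3} pick 1 [4->1 ok]
  12: obs=x cand={0,1,2,3} pick 1 [1->1 ok]
  13: obs=x cand={0,1,2,3} pick 1 [1->1 ok]
  14: obs=x cand={0,1,2,3} pick 2 [1->2 ok]
  15: obs=x cand={0,1,2,3} pick 2 [2->2 ok]

0,0,4,1,2,2,2,2,4,3,4,1,1,1,2,2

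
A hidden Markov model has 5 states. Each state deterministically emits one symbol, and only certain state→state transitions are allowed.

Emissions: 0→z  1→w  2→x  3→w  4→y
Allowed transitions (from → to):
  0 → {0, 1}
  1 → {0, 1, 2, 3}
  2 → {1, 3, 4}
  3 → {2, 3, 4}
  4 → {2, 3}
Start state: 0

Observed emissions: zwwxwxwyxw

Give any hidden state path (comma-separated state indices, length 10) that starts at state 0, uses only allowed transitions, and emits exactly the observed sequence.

  [0] z  {0}  => 0  start
  [1] w  {1,3}  => 1  0->1 ok
  [2] w  {1,3}  => 1  1->1 ok
  [3] x  {2}  => 2  1->2 ok
  [4] w  {1,3}  => 3  2->3 ok
  [5] x  {2}  => 2  3->2 ok
  [6] w  {1,3}  => 3  2->3 ok
  [7] y  {4}  => 4  3->4 ok
  [8] x  {2}  => 2  4->2 ok
  [9] w  {1,3}  => 1  2->1 ok

0,1,1,2,3,2,3,4,2,1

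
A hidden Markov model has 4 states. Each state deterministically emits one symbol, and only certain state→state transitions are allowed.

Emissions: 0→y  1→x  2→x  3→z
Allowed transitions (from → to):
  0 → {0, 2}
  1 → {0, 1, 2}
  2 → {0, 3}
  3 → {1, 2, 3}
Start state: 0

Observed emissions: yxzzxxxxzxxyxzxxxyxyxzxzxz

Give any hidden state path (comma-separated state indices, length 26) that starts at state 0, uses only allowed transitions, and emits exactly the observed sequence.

0,2,3,3,1,1,1,2,3,1,2,0,2,3,1,1,1,0,2,0,2,3,2,3,2,3

  t0 'y' -> {0}, take 0 (start)
  t1 'x' -> {1,2}, take 2 (0->2 ok)
  t2 'z' -> {3}, take 3 (2->3 ok)
  t3 'z' -> {3}, take 3 (3->3 ok)
  t4 'x' -> {1,2}, take 1 (3->1 ok)
  t5 'x' -> {1,2}, take 1 (1->1 ok)
  t6 'x' -> {1,2}, take 1 (1->1 ok)
  t7 'x' -> {1,2}, take 2 (1->2 ok)
  t8 'z' -> {3}, take 3 (2->3 ok)
  t9 'x' -> {1,2}, take 1 (3->1 ok)
  t10 'x' -> {1,2}, take 2 (1->2 ok)
  t11 'y' -> {0}, take 0 (2->0 ok)
  t12 'x' -> {1,2}, take 2 (0->2 ok)
  t13 'z' -> {3}, take 3 (2->3 ok)
  t14 'x' -> {1,2}, take 1 (3->1 ok)
  t15 'x' -> {1,2}, take 1 (1->1 ok)
  t16 'x' -> {1,2}, take 1 (1->1 ok)
  t17 'y' -> {0}, take 0 (1->0 ok)
  t18 'x' -> {1,2}, take 2 (0->2 ok)
  t19 'y' -> {0}, take 0 (2->0 ok)
  t20 'x' -> {1,2}, take 2 (0->2 ok)
  t21 'z' -> {3}, take 3 (2->3 ok)
  t22 'x' -> {1,2}, take 2 (3->2 ok)
  t23 'z' -> {3}, take 3 (2->3 ok)
  t24 'x' -> {1,2}, take 2 (3->2 ok)
  t25 'z' -> {3}, take 3 (2->3 ok)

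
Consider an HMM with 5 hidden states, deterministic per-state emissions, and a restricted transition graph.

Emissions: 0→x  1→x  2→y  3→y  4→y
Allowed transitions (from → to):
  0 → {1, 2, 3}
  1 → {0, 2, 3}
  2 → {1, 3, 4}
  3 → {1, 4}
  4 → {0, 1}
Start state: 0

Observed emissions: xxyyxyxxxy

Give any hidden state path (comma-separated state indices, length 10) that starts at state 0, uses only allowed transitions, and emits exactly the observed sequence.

  0: obs=x cand={0,1} pick 0 [start]
  1: obs=x cand={0,1} pick 1 [0->1 ok]
  2: obs=y cand={2,3,4} pick 2 [1->2 ok]
  3: obs=y cand={2,3,4} pick 4 [2->4 ok]
  4: obs=x cand={0,1} pick 0 [4->0 ok]
  5: obs=y cand={2,3,4} pick 3 [0->3 ok]
  6: obs=x cand={0,1} pick 1 [3->1 ok]
  7: obs=x cand={0,1} pick 0 [1->0 ok]
  8: obs=x cand={0,1} pick 1 [0->1 ok]
  9: obs=y cand={2,3,4} pick 3 [1->3 ok]

0,1,2,4,0,3,1,0,1,3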